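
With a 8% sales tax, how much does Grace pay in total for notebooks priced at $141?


Calculate the tax:
8% of $141 = $11.28
Add tax to price:
$141 + $11.28 = $152.28

$152.28


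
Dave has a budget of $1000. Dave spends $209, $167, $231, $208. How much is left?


Add up expenses:
$209 + $167 + $231 + $208 = $815
Subtract from budget:
$1000 - $815 = $185

$185


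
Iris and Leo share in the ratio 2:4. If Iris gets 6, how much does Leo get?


Find the multiplier:
6 / 2 = 3
Apply to Leo's share:
4 x 3 = 12

12


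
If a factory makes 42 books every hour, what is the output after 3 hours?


Production rate: 42 books per hour
Time: 3 hours
Total: 42 x 3 = 126 books

126 books


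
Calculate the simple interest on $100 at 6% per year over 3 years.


Use the formula I = P x R x T / 100
P x R x T = 100 x 6 x 3 = 1800
I = 1800 / 100 = $18

$18


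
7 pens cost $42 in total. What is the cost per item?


Total cost: $42
Number of items: 7
Unit price: $42 / 7 = $6

$6


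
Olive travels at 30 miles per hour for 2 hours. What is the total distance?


Use the formula: distance = speed x time
Speed = 30 mph, Time = 2 hours
30 x 2 = 60 miles

60 miles


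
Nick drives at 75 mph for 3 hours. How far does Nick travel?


Use the formula: distance = speed x time
Speed = 75 mph, Time = 3 hours
75 x 3 = 225 miles

225 miles


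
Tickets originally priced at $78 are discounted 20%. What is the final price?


Calculate the discount amount:
20% of $78 = $15.60
Subtract from original:
$78 - $15.60 = $62.40

$62.40


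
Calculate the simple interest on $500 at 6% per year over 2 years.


Use the formula I = P x R x T / 100
P x R x T = 500 x 6 x 2 = 6000
I = 6000 / 100 = $60

$60


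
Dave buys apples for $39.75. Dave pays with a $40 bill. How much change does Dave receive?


Start with the amount paid:
$40
Subtract the price:
$40 - $39.75 = $0.25

$0.25


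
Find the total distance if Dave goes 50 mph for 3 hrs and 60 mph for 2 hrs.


Leg 1 distance:
50 x 3 = 150 miles
Leg 2 distance:
60 x 2 = 120 miles
Total distance:
150 + 120 = 270 miles

270 miles


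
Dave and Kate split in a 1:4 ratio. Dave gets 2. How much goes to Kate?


Find the multiplier:
2 / 1 = 2
Apply to Kate's share:
4 x 2 = 8

8


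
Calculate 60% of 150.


Convert percentage to decimal:
60% = 0.6
Multiply:
150 x 0.6 = 90

90


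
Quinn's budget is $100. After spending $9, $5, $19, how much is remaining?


Add up expenses:
$9 + $5 + $19 = $33
Subtract from budget:
$100 - $33 = $67

$67


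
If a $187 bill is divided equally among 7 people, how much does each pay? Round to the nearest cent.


Total bill: $187
Number of people: 7
Each pays: $187 / 7 = $26.7142... ≈ $26.71

$26.71


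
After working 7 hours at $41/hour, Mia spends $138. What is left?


Calculate earnings:
7 x $41 = $287
Subtract spending:
$287 - $138 = $149

$149


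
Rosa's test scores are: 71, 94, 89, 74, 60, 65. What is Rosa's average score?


Add the scores:
71 + 94 + 89 + 74 + 60 + 65 = 453
Divide by the number of tests:
453 / 6 = 75.5

75.5


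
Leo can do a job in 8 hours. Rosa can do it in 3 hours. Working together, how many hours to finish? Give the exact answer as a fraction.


Leo's rate: 1/8 of the job per hour
Rosa's rate: 1/3 of the job per hour
Combined rate: 1/8 + 1/3 = 11/24 per hour
Time = 1 / (11/24) = 24/11 hours (≈ 2.18 hours)

24/11 hours


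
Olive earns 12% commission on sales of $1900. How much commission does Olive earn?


Convert rate to decimal:
12% = 0.12
Multiply by sales:
$1900 x 0.12 = $228

$228


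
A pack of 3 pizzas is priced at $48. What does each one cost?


Total cost: $48
Number of items: 3
Unit price: $48 / 3 = $16

$16


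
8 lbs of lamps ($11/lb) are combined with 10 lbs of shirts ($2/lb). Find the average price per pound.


Cost of lamps:
8 x $11 = $88
Cost of shirts:
10 x $2 = $20
Total cost: $88 + $20 = $108
Total weight: 18 lbs
Average: $108 / 18 = $6/lb

$6/lb


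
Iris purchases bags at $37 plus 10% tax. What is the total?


Calculate the tax:
10% of $37 = $3.70
Add tax to price:
$37 + $3.70 = $40.70

$40.70


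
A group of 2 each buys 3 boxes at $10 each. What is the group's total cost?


Cost per person:
3 x $10 = $30
Group total:
2 x $30 = $60

$60


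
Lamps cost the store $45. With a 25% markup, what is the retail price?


Calculate the markup amount:
25% of $45 = $11.25
Add to cost:
$45 + $11.25 = $56.25

$56.25


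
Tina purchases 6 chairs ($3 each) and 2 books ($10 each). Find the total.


Cost of chairs:
6 x $3 = $18
Cost of books:
2 x $10 = $20
Add both:
$18 + $20 = $38

$38


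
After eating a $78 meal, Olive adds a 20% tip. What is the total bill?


Calculate the tip:
20% of $78 = $15.60
Add tip to meal cost:
$78 + $15.60 = $93.60

$93.60


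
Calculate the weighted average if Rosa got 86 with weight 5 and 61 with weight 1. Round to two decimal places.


Weighted sum:
5 x 86 + 1 x 61 = 491
Total weight:
5 + 1 = 6
Weighted average:
491 / 6 = 81.8333... ≈ 81.83

81.83


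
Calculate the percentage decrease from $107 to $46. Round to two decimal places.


Find the absolute change:
|46 - 107| = 61
Divide by original and multiply by 100:
61 / 107 x 100 = 57.0093...% ≈ 57.01%

57.01%


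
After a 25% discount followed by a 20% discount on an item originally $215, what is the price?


First discount:
25% of $215 = $53.75
Price after first discount:
$215 - $53.75 = $161.25
Second discount:
20% of $161.25 = $32.25
Final price:
$161.25 - $32.25 = $129

$129


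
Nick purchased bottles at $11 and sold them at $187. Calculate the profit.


Selling price = $187
Cost price = $11
Profit = selling price - cost price:
Profit = $187 - $11 = $176

$176


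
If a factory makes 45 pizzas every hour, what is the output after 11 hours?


Production rate: 45 pizzas per hour
Time: 11 hours
Total: 45 x 11 = 495 pizzas

495 pizzas


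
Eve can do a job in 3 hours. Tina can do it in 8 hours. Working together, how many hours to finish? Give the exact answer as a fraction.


Eve's rate: 1/3 of the job per hour
Tina's rate: 1/8 of the job per hour
Combined rate: 1/3 + 1/8 = 11/24 per hour
Time = 1 / (11/24) = 24/11 hours (≈ 2.18 hours)

24/11 hours


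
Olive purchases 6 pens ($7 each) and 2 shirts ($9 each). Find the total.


Cost of pens:
6 x $7 = $42
Cost of shirts:
2 x $9 = $18
Add both:
$42 + $18 = $60

$60


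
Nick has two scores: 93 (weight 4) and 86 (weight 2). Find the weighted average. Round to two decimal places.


Weighted sum:
4 x 93 + 2 x 86 = 544
Total weight:
4 + 2 = 6
Weighted average:
544 / 6 = 90.6666... ≈ 90.67

90.67


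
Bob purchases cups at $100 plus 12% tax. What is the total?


Calculate the tax:
12% of $100 = $12
Add tax to price:
$100 + $12 = $112

$112


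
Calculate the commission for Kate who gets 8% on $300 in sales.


Convert rate to decimal:
8% = 0.08
Multiply by sales:
$300 x 0.08 = $24

$24


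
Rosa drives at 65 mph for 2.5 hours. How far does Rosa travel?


Use the formula: distance = speed x time
Speed = 65 mph, Time = 2.5 hours
65 x 2.5 = 162.5 miles

162.5 miles


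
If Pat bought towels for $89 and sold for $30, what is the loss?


Selling price = $30
Cost price = $89
Loss = cost price - selling price:
Loss = $89 - $30 = $59

$59


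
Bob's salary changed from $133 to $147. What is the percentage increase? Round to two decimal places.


Find the absolute change:
|147 - 133| = 14
Divide by original and multiply by 100:
14 / 133 x 100 = 10.5263...% ≈ 10.53%

10.53%


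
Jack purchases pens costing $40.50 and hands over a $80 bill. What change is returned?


Start with the amount paid:
$80
Subtract the price:
$80 - $40.50 = $39.50

$39.50


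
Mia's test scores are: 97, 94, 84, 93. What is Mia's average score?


Add the scores:
97 + 94 + 84 + 93 = 368
Divide by the number of tests:
368 / 4 = 92

92


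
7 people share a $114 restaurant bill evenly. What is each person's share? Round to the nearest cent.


Total bill: $114
Number of people: 7
Each pays: $114 / 7 = $16.2857... ≈ $16.29

$16.29


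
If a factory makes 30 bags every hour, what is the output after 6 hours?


Production rate: 30 bags per hour
Time: 6 hours
Total: 30 x 6 = 180 bags

180 bags


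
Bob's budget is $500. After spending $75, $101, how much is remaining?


Add up expenses:
$75 + $101 = $176
Subtract from budget:
$500 - $176 = $324

$324


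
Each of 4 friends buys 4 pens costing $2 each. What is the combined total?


Cost per person:
4 x $2 = $8
Group total:
4 x $8 = $32

$32


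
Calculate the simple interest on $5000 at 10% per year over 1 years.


Use the formula I = P x R x T / 100
P x R x T = 5000 x 10 x 1 = 50000
I = 50000 / 100 = $500

$500


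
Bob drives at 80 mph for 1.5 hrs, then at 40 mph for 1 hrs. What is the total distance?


Leg 1 distance:
80 x 1.5 = 120 miles
Leg 2 distance:
40 x 1 = 40 miles
Total distance:
120 + 40 = 160 miles

160 miles


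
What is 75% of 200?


Convert percentage to decimal:
75% = 0.75
Multiply:
200 x 0.75 = 150

150


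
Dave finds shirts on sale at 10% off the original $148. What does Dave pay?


Calculate the discount amount:
10% of $148 = $14.80
Subtract from original:
$148 - $14.80 = $133.20

$133.20


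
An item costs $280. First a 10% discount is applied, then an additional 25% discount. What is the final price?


First discount:
10% of $280 = $28
Price after first discount:
$280 - $28 = $252
Second discount:
25% of $252 = $63
Final price:
$252 - $63 = $189

$189


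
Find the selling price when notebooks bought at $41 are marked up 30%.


Calculate the markup amount:
30% of $41 = $12.30
Add to cost:
$41 + $12.30 = $53.30

$53.30


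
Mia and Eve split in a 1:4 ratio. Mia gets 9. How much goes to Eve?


Find the multiplier:
9 / 1 = 9
Apply to Eve's share:
4 x 9 = 36

36


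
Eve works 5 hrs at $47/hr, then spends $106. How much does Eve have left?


Calculate earnings:
5 x $47 = $235
Subtract spending:
$235 - $106 = $129

$129


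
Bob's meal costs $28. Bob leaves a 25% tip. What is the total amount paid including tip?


Calculate the tip:
25% of $28 = $7
Add tip to meal cost:
$28 + $7 = $35

$35


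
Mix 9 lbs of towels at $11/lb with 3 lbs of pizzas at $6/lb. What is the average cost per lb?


Cost of towels:
9 x $11 = $99
Cost of pizzas:
3 x $6 = $18
Total cost: $99 + $18 = $117
Total weight: 12 lbs
Average: $117 / 12 = $9.75/lb

$9.75/lb


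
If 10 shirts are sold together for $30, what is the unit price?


Total cost: $30
Number of items: 10
Unit price: $30 / 10 = $3

$3


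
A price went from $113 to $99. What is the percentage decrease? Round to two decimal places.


Find the absolute change:
|99 - 113| = 14
Divide by original and multiply by 100:
14 / 113 x 100 = 12.3893...% ≈ 12.39%

12.39%


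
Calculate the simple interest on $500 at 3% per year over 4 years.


Use the formula I = P x R x T / 100
P x R x T = 500 x 3 x 4 = 6000
I = 6000 / 100 = $60

$60


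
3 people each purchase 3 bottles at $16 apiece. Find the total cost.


Cost per person:
3 x $16 = $48
Group total:
3 x $48 = $144

$144


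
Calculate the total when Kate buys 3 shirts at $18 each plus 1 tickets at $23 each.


Cost of shirts:
3 x $18 = $54
Cost of tickets:
1 x $23 = $23
Add both:
$54 + $23 = $77

$77


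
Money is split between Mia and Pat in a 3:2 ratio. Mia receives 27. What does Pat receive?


Find the multiplier:
27 / 3 = 9
Apply to Pat's share:
2 x 9 = 18

18


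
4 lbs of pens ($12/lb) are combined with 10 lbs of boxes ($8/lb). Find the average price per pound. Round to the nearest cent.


Cost of pens:
4 x $12 = $48
Cost of boxes:
10 x $8 = $80
Total cost: $48 + $80 = $128
Total weight: 14 lbs
Average: $128 / 14 = $9.1428... ≈ $9.14/lb

$9.14/lb


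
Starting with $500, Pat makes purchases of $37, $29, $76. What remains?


Add up expenses:
$37 + $29 + $76 = $142
Subtract from budget:
$500 - $142 = $358

$358


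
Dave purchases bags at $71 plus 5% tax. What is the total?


Calculate the tax:
5% of $71 = $3.55
Add tax to price:
$71 + $3.55 = $74.55

$74.55


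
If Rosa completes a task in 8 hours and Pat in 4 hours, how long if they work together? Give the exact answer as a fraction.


Rosa's rate: 1/8 of the job per hour
Pat's rate: 1/4 of the job per hour
Combined rate: 1/8 + 1/4 = 3/8 per hour
Time = 1 / (3/8) = 8/3 hours (≈ 2.67 hours)

8/3 hours


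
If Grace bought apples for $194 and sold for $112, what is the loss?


Selling price = $112
Cost price = $194
Loss = cost price - selling price:
Loss = $194 - $112 = $82

$82


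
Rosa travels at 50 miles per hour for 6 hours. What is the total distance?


Use the formula: distance = speed x time
Speed = 50 mph, Time = 6 hours
50 x 6 = 300 miles

300 miles


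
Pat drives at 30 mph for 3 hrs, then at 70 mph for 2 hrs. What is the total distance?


Leg 1 distance:
30 x 3 = 90 miles
Leg 2 distance:
70 x 2 = 140 miles
Total distance:
90 + 140 = 230 miles

230 miles


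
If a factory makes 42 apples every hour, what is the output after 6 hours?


Production rate: 42 apples per hour
Time: 6 hours
Total: 42 x 6 = 252 apples

252 apples


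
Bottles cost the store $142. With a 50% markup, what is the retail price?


Calculate the markup amount:
50% of $142 = $71
Add to cost:
$142 + $71 = $213

$213


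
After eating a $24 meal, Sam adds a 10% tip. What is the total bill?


Calculate the tip:
10% of $24 = $2.40
Add tip to meal cost:
$24 + $2.40 = $26.40

$26.40


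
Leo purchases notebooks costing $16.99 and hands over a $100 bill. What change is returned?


Start with the amount paid:
$100
Subtract the price:
$100 - $16.99 = $83.01

$83.01


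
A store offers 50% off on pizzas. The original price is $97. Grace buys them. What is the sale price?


Calculate the discount amount:
50% of $97 = $48.50
Subtract from original:
$97 - $48.50 = $48.50

$48.50


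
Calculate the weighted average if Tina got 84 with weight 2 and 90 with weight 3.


Weighted sum:
2 x 84 + 3 x 90 = 438
Total weight:
2 + 3 = 5
Weighted average:
438 / 5 = 87.6

87.6


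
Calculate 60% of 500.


Convert percentage to decimal:
60% = 0.6
Multiply:
500 x 0.6 = 300

300


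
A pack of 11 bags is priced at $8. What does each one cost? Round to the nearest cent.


Total cost: $8
Number of items: 11
Unit price: $8 / 11 = $0.7272... ≈ $0.73

$0.73


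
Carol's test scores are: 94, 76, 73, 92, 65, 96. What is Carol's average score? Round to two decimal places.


Add the scores:
94 + 76 + 73 + 92 + 65 + 96 = 496
Divide by the number of tests:
496 / 6 = 82.6666... ≈ 82.67

82.67


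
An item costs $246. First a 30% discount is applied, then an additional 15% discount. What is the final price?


First discount:
30% of $246 = $73.80
Price after first discount:
$246 - $73.80 = $172.20
Second discount:
15% of $172.20 = $25.83
Final price:
$172.20 - $25.83 = $146.37

$146.37


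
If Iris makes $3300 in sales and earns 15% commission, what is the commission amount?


Convert rate to decimal:
15% = 0.15
Multiply by sales:
$3300 x 0.15 = $495

$495


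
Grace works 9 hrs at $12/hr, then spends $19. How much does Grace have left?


Calculate earnings:
9 x $12 = $108
Subtract spending:
$108 - $19 = $89

$89


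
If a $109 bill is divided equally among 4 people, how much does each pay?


Total bill: $109
Number of people: 4
Each pays: $109 / 4 = $27.25

$27.25


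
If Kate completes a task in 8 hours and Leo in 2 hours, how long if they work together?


Kate's rate: 1/8 of the job per hour
Leo's rate: 1/2 of the job per hour
Combined rate: 1/8 + 1/2 = 5/8 per hour
Time = 1 / (5/8) = 8/5 = 1.6 hours

1.6 hours


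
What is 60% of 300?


Convert percentage to decimal:
60% = 0.6
Multiply:
300 x 0.6 = 180

180


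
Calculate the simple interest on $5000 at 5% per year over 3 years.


Use the formula I = P x R x T / 100
P x R x T = 5000 x 5 x 3 = 75000
I = 75000 / 100 = $750

$750


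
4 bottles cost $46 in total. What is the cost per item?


Total cost: $46
Number of items: 4
Unit price: $46 / 4 = $11.50

$11.50


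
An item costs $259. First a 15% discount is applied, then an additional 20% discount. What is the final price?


First discount:
15% of $259 = $38.85
Price after first discount:
$259 - $38.85 = $220.15
Second discount:
20% of $220.15 = $44.03
Final price:
$220.15 - $44.03 = $176.12

$176.12


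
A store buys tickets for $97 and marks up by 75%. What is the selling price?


Calculate the markup amount:
75% of $97 = $72.75
Add to cost:
$97 + $72.75 = $169.75

$169.75


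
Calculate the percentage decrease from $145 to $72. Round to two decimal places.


Find the absolute change:
|72 - 145| = 73
Divide by original and multiply by 100:
73 / 145 x 100 = 50.3448...% ≈ 50.34%

50.34%


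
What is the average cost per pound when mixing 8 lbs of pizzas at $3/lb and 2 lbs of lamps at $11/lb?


Cost of pizzas:
8 x $3 = $24
Cost of lamps:
2 x $11 = $22
Total cost: $24 + $22 = $46
Total weight: 10 lbs
Average: $46 / 10 = $4.60/lb

$4.60/lb


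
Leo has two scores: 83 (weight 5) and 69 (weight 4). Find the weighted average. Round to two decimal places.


Weighted sum:
5 x 83 + 4 x 69 = 691
Total weight:
5 + 4 = 9
Weighted average:
691 / 9 = 76.7777... ≈ 76.78

76.78


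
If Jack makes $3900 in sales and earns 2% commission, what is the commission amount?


Convert rate to decimal:
2% = 0.02
Multiply by sales:
$3900 x 0.02 = $78

$78


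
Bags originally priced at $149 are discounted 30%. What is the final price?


Calculate the discount amount:
30% of $149 = $44.70
Subtract from original:
$149 - $44.70 = $104.30

$104.30


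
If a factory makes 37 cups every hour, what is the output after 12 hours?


Production rate: 37 cups per hour
Time: 12 hours
Total: 37 x 12 = 444 cups

444 cups


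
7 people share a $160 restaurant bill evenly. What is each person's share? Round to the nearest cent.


Total bill: $160
Number of people: 7
Each pays: $160 / 7 = $22.8571... ≈ $22.86

$22.86


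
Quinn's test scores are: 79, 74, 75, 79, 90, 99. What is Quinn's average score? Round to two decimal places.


Add the scores:
79 + 74 + 75 + 79 + 90 + 99 = 496
Divide by the number of tests:
496 / 6 = 82.6666... ≈ 82.67

82.67


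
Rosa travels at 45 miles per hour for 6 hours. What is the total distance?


Use the formula: distance = speed x time
Speed = 45 mph, Time = 6 hours
45 x 6 = 270 miles

270 miles


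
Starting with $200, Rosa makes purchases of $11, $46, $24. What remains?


Add up expenses:
$11 + $46 + $24 = $81
Subtract from budget:
$200 - $81 = $119

$119


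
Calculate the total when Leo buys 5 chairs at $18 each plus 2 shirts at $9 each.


Cost of chairs:
5 x $18 = $90
Cost of shirts:
2 x $9 = $18
Add both:
$90 + $18 = $108

$108


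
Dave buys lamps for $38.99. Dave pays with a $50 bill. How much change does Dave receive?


Start with the amount paid:
$50
Subtract the price:
$50 - $38.99 = $11.01

$11.01


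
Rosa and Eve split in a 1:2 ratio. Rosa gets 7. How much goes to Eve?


Find the multiplier:
7 / 1 = 7
Apply to Eve's share:
2 x 7 = 14

14


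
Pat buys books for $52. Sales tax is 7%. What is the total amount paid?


Calculate the tax:
7% of $52 = $3.64
Add tax to price:
$52 + $3.64 = $55.64

$55.64


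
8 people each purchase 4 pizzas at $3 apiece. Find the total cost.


Cost per person:
4 x $3 = $12
Group total:
8 x $12 = $96

$96


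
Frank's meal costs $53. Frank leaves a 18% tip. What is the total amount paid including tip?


Calculate the tip:
18% of $53 = $9.54
Add tip to meal cost:
$53 + $9.54 = $62.54

$62.54


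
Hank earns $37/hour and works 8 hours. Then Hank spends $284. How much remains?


Calculate earnings:
8 x $37 = $296
Subtract spending:
$296 - $284 = $12

$12


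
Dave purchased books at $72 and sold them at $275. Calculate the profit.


Selling price = $275
Cost price = $72
Profit = selling price - cost price:
Profit = $275 - $72 = $203

$203


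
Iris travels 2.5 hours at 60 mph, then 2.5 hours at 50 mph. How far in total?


Leg 1 distance:
60 x 2.5 = 150 miles
Leg 2 distance:
50 x 2.5 = 125 miles
Total distance:
150 + 125 = 275 miles

275 miles


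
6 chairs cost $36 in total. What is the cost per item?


Total cost: $36
Number of items: 6
Unit price: $36 / 6 = $6

$6


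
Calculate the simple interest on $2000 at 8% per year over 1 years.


Use the formula I = P x R x T / 100
P x R x T = 2000 x 8 x 1 = 16000
I = 16000 / 100 = $160

$160


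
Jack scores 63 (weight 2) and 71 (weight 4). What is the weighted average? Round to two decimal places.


Weighted sum:
2 x 63 + 4 x 71 = 410
Total weight:
2 + 4 = 6
Weighted average:
410 / 6 = 68.3333... ≈ 68.33

68.33


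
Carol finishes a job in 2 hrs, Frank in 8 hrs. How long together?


Carol's rate: 1/2 of the job per hour
Frank's rate: 1/8 of the job per hour
Combined rate: 1/2 + 1/8 = 5/8 per hour
Time = 1 / (5/8) = 8/5 = 1.6 hours

1.6 hours


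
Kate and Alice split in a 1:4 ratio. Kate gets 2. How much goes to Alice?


Find the multiplier:
2 / 1 = 2
Apply to Alice's share:
4 x 2 = 8

8


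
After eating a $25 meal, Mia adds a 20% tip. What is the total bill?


Calculate the tip:
20% of $25 = $5
Add tip to meal cost:
$25 + $5 = $30

$30


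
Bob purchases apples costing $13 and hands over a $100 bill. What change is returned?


Start with the amount paid:
$100
Subtract the price:
$100 - $13 = $87

$87


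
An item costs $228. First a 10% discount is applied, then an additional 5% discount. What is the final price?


First discount:
10% of $228 = $22.80
Price after first discount:
$228 - $22.80 = $205.20
Second discount:
5% of $205.20 = $10.26
Final price:
$205.20 - $10.26 = $194.94

$194.94


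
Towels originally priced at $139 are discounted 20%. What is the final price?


Calculate the discount amount:
20% of $139 = $27.80
Subtract from original:
$139 - $27.80 = $111.20

$111.20


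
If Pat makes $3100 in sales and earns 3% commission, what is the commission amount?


Convert rate to decimal:
3% = 0.03
Multiply by sales:
$3100 x 0.03 = $93

$93


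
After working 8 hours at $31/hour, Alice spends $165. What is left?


Calculate earnings:
8 x $31 = $248
Subtract spending:
$248 - $165 = $83

$83


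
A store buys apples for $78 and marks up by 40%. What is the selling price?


Calculate the markup amount:
40% of $78 = $31.20
Add to cost:
$78 + $31.20 = $109.20

$109.20


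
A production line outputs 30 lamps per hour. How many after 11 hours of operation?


Production rate: 30 lamps per hour
Time: 11 hours
Total: 30 x 11 = 330 lamps

330 lamps


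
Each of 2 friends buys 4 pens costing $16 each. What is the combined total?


Cost per person:
4 x $16 = $64
Group total:
2 x $64 = $128

$128


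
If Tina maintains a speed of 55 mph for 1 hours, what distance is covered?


Use the formula: distance = speed x time
Speed = 55 mph, Time = 1 hours
55 x 1 = 55 miles

55 miles


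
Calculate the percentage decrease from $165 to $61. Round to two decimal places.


Find the absolute change:
|61 - 165| = 104
Divide by original and multiply by 100:
104 / 165 x 100 = 63.0303...% ≈ 63.03%

63.03%


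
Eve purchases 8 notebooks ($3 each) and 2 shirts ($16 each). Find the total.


Cost of notebooks:
8 x $3 = $24
Cost of shirts:
2 x $16 = $32
Add both:
$24 + $32 = $56

$56


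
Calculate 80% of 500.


Convert percentage to decimal:
80% = 0.8
Multiply:
500 x 0.8 = 400

400


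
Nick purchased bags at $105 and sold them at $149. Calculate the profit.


Selling price = $149
Cost price = $105
Profit = selling price - cost price:
Profit = $149 - $105 = $44

$44


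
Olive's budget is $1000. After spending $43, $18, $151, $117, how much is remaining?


Add up expenses:
$43 + $18 + $151 + $117 = $329
Subtract from budget:
$1000 - $329 = $671

$671


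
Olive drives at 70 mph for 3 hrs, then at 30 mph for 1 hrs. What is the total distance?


Leg 1 distance:
70 x 3 = 210 miles
Leg 2 distance:
30 x 1 = 30 miles
Total distance:
210 + 30 = 240 miles

240 miles


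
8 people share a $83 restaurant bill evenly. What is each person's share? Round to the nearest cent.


Total bill: $83
Number of people: 8
Each pays: $83 / 8 = $10.375 ≈ $10.38

$10.38


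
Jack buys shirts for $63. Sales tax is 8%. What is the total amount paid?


Calculate the tax:
8% of $63 = $5.04
Add tax to price:
$63 + $5.04 = $68.04

$68.04


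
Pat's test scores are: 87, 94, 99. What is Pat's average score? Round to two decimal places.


Add the scores:
87 + 94 + 99 = 280
Divide by the number of tests:
280 / 3 = 93.3333... ≈ 93.33

93.33


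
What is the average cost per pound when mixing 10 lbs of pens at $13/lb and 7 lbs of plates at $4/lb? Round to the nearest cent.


Cost of pens:
10 x $13 = $130
Cost of plates:
7 x $4 = $28
Total cost: $130 + $28 = $158
Total weight: 17 lbs
Average: $158 / 17 = $9.2941... ≈ $9.29/lb

$9.29/lb


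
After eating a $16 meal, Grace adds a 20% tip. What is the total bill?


Calculate the tip:
20% of $16 = $3.20
Add tip to meal cost:
$16 + $3.20 = $19.20

$19.20


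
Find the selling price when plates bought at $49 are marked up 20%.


Calculate the markup amount:
20% of $49 = $9.80
Add to cost:
$49 + $9.80 = $58.80

$58.80


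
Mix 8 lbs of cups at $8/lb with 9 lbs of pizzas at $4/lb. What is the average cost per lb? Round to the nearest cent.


Cost of cups:
8 x $8 = $64
Cost of pizzas:
9 x $4 = $36
Total cost: $64 + $36 = $100
Total weight: 17 lbs
Average: $100 / 17 = $5.8823... ≈ $5.88/lb

$5.88/lb


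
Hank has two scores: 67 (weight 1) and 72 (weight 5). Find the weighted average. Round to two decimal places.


Weighted sum:
1 x 67 + 5 x 72 = 427
Total weight:
1 + 5 = 6
Weighted average:
427 / 6 = 71.1666... ≈ 71.17

71.17


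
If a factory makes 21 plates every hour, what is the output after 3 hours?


Production rate: 21 plates per hour
Time: 3 hours
Total: 21 x 3 = 63 plates

63 plates


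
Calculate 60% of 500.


Convert percentage to decimal:
60% = 0.6
Multiply:
500 x 0.6 = 300

300


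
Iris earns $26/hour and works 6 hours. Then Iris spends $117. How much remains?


Calculate earnings:
6 x $26 = $156
Subtract spending:
$156 - $117 = $39

$39


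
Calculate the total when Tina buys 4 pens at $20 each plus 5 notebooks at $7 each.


Cost of pens:
4 x $20 = $80
Cost of notebooks:
5 x $7 = $35
Add both:
$80 + $35 = $115

$115


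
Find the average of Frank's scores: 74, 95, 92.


Add the scores:
74 + 95 + 92 = 261
Divide by the number of tests:
261 / 3 = 87

87


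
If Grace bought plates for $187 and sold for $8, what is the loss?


Selling price = $8
Cost price = $187
Loss = cost price - selling price:
Loss = $187 - $8 = $179

$179


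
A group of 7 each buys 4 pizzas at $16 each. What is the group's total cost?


Cost per person:
4 x $16 = $64
Group total:
7 x $64 = $448

$448


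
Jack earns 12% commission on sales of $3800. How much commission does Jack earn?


Convert rate to decimal:
12% = 0.12
Multiply by sales:
$3800 x 0.12 = $456

$456


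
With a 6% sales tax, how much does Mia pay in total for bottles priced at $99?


Calculate the tax:
6% of $99 = $5.94
Add tax to price:
$99 + $5.94 = $104.94

$104.94


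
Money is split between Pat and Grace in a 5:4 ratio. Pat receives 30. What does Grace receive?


Find the multiplier:
30 / 5 = 6
Apply to Grace's share:
4 x 6 = 24

24


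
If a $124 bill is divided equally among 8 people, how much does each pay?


Total bill: $124
Number of people: 8
Each pays: $124 / 8 = $15.50

$15.50


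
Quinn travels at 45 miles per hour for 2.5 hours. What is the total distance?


Use the formula: distance = speed x time
Speed = 45 mph, Time = 2.5 hours
45 x 2.5 = 112.5 miles

112.5 miles


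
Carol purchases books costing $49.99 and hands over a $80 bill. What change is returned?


Start with the amount paid:
$80
Subtract the price:
$80 - $49.99 = $30.01

$30.01


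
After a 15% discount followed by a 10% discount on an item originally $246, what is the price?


First discount:
15% of $246 = $36.90
Price after first discount:
$246 - $36.90 = $209.10
Second discount:
10% of $209.10 = $20.91
Final price:
$209.10 - $20.91 = $188.19

$188.19


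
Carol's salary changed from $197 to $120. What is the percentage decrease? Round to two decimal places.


Find the absolute change:
|120 - 197| = 77
Divide by original and multiply by 100:
77 / 197 x 100 = 39.0862...% ≈ 39.09%

39.09%


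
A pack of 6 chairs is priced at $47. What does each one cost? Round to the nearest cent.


Total cost: $47
Number of items: 6
Unit price: $47 / 6 = $7.8333... ≈ $7.83

$7.83


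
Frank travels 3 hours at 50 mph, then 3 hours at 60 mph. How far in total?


Leg 1 distance:
50 x 3 = 150 miles
Leg 2 distance:
60 x 3 = 180 miles
Total distance:
150 + 180 = 330 miles

330 miles


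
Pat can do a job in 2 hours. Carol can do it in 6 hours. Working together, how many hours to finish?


Pat's rate: 1/2 of the job per hour
Carol's rate: 1/6 of the job per hour
Combined rate: 1/2 + 1/6 = 2/3 per hour
Time = 1 / (2/3) = 3/2 = 1.5 hours

1.5 hours


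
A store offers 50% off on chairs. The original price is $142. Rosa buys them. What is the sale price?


Calculate the discount amount:
50% of $142 = $71
Subtract from original:
$142 - $71 = $71

$71


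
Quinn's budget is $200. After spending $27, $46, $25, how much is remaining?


Add up expenses:
$27 + $46 + $25 = $98
Subtract from budget:
$200 - $98 = $102

$102


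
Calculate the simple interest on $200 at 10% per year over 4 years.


Use the formula I = P x R x T / 100
P x R x T = 200 x 10 x 4 = 8000
I = 8000 / 100 = $80

$80


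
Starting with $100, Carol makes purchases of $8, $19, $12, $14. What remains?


Add up expenses:
$8 + $19 + $12 + $14 = $53
Subtract from budget:
$100 - $53 = $47

$47


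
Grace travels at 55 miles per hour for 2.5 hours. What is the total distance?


Use the formula: distance = speed x time
Speed = 55 mph, Time = 2.5 hours
55 x 2.5 = 137.5 miles

137.5 miles


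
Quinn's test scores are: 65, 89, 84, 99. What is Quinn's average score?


Add the scores:
65 + 89 + 84 + 99 = 337
Divide by the number of tests:
337 / 4 = 84.25

84.25


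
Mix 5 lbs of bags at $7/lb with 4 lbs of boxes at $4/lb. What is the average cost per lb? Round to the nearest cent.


Cost of bags:
5 x $7 = $35
Cost of boxes:
4 x $4 = $16
Total cost: $35 + $16 = $51
Total weight: 9 lbs
Average: $51 / 9 = $5.6666... ≈ $5.67/lb

$5.67/lb


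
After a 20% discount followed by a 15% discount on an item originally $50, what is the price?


First discount:
20% of $50 = $10
Price after first discount:
$50 - $10 = $40
Second discount:
15% of $40 = $6
Final price:
$40 - $6 = $34

$34


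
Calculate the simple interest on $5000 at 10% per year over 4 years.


Use the formula I = P x R x T / 100
P x R x T = 5000 x 10 x 4 = 200000
I = 200000 / 100 = $2000

$2000


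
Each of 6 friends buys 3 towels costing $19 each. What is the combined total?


Cost per person:
3 x $19 = $57
Group total:
6 x $57 = $342

$342


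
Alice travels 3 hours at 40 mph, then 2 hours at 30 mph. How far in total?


Leg 1 distance:
40 x 3 = 120 miles
Leg 2 distance:
30 x 2 = 60 miles
Total distance:
120 + 60 = 180 miles

180 miles


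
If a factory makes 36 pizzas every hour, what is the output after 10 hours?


Production rate: 36 pizzas per hour
Time: 10 hours
Total: 36 x 10 = 360 pizzas

360 pizzas


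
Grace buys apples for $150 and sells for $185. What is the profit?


Selling price = $185
Cost price = $150
Profit = selling price - cost price:
Profit = $185 - $150 = $35

$35


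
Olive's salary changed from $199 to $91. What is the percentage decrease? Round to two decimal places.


Find the absolute change:
|91 - 199| = 108
Divide by original and multiply by 100:
108 / 199 x 100 = 54.2713...% ≈ 54.27%

54.27%


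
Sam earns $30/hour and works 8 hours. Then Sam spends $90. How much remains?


Calculate earnings:
8 x $30 = $240
Subtract spending:
$240 - $90 = $150

$150


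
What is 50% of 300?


Convert percentage to decimal:
50% = 0.5
Multiply:
300 x 0.5 = 150

150


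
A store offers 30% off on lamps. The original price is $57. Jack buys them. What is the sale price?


Calculate the discount amount:
30% of $57 = $17.10
Subtract from original:
$57 - $17.10 = $39.90

$39.90


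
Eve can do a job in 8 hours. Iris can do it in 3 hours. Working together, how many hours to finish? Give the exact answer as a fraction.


Eve's rate: 1/8 of the job per hour
Iris's rate: 1/3 of the job per hour
Combined rate: 1/8 + 1/3 = 11/24 per hour
Time = 1 / (11/24) = 24/11 hours (≈ 2.18 hours)

24/11 hours


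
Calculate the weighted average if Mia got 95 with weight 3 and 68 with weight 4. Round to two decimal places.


Weighted sum:
3 x 95 + 4 x 68 = 557
Total weight:
3 + 4 = 7
Weighted average:
557 / 7 = 79.5714... ≈ 79.57

79.57


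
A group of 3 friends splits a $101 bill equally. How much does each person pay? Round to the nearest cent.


Total bill: $101
Number of people: 3
Each pays: $101 / 3 = $33.6666... ≈ $33.67

$33.67


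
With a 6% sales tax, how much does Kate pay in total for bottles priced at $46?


Calculate the tax:
6% of $46 = $2.76
Add tax to price:
$46 + $2.76 = $48.76

$48.76


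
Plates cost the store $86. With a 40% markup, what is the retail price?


Calculate the markup amount:
40% of $86 = $34.40
Add to cost:
$86 + $34.40 = $120.40

$120.40


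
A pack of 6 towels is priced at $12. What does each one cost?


Total cost: $12
Number of items: 6
Unit price: $12 / 6 = $2

$2


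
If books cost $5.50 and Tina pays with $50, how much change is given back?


Start with the amount paid:
$50
Subtract the price:
$50 - $5.50 = $44.50

$44.50


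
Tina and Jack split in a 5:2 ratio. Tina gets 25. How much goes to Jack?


Find the multiplier:
25 / 5 = 5
Apply to Jack's share:
2 x 5 = 10

10


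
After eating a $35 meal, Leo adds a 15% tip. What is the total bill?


Calculate the tip:
15% of $35 = $5.25
Add tip to meal cost:
$35 + $5.25 = $40.25

$40.25


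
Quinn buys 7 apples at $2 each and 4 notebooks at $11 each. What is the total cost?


Cost of apples:
7 x $2 = $14
Cost of notebooks:
4 x $11 = $44
Add both:
$14 + $44 = $58

$58


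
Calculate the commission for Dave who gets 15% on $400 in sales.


Convert rate to decimal:
15% = 0.15
Multiply by sales:
$400 x 0.15 = $60

$60


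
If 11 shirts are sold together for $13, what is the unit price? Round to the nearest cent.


Total cost: $13
Number of items: 11
Unit price: $13 / 11 = $1.1818... ≈ $1.18

$1.18


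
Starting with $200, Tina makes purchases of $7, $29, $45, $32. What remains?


Add up expenses:
$7 + $29 + $45 + $32 = $113
Subtract from budget:
$200 - $113 = $87

$87


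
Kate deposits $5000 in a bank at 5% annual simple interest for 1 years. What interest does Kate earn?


Use the formula I = P x R x T / 100
P x R x T = 5000 x 5 x 1 = 25000
I = 25000 / 100 = $250

$250


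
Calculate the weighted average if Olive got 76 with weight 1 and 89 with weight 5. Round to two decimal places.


Weighted sum:
1 x 76 + 5 x 89 = 521
Total weight:
1 + 5 = 6
Weighted average:
521 / 6 = 86.8333... ≈ 86.83

86.83


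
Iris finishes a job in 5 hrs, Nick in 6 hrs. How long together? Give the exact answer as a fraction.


Iris's rate: 1/5 of the job per hour
Nick's rate: 1/6 of the job per hour
Combined rate: 1/5 + 1/6 = 11/30 per hour
Time = 1 / (11/30) = 30/11 hours (≈ 2.73 hours)

30/11 hours


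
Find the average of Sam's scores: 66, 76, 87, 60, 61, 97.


Add the scores:
66 + 76 + 87 + 60 + 61 + 97 = 447
Divide by the number of tests:
447 / 6 = 74.5

74.5


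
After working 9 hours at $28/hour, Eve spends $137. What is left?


Calculate earnings:
9 x $28 = $252
Subtract spending:
$252 - $137 = $115

$115


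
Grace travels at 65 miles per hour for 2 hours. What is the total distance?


Use the formula: distance = speed x time
Speed = 65 mph, Time = 2 hours
65 x 2 = 130 miles

130 miles


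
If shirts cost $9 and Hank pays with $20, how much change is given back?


Start with the amount paid:
$20
Subtract the price:
$20 - $9 = $11

$11


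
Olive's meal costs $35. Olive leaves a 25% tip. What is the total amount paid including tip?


Calculate the tip:
25% of $35 = $8.75
Add tip to meal cost:
$35 + $8.75 = $43.75

$43.75


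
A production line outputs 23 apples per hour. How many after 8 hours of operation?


Production rate: 23 apples per hour
Time: 8 hours
Total: 23 x 8 = 184 apples

184 apples


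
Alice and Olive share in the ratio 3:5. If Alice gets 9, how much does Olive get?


Find the multiplier:
9 / 3 = 3
Apply to Olive's share:
5 x 3 = 15

15


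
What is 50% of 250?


Convert percentage to decimal:
50% = 0.5
Multiply:
250 x 0.5 = 125

125


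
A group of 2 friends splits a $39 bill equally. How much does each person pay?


Total bill: $39
Number of people: 2
Each pays: $39 / 2 = $19.50

$19.50


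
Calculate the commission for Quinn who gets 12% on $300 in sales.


Convert rate to decimal:
12% = 0.12
Multiply by sales:
$300 x 0.12 = $36

$36


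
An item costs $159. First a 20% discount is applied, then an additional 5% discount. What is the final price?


First discount:
20% of $159 = $31.80
Price after first discount:
$159 - $31.80 = $127.20
Second discount:
5% of $127.20 = $6.36
Final price:
$127.20 - $6.36 = $120.84

$120.84


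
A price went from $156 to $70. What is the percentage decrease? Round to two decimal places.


Find the absolute change:
|70 - 156| = 86
Divide by original and multiply by 100:
86 / 156 x 100 = 55.1282...% ≈ 55.13%

55.13%


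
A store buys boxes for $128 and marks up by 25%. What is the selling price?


Calculate the markup amount:
25% of $128 = $32
Add to cost:
$128 + $32 = $160

$160


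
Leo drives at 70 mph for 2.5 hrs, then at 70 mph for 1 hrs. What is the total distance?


Leg 1 distance:
70 x 2.5 = 175 miles
Leg 2 distance:
70 x 1 = 70 miles
Total distance:
175 + 70 = 245 miles

245 miles


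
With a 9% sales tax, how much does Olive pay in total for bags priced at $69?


Calculate the tax:
9% of $69 = $6.21
Add tax to price:
$69 + $6.21 = $75.21

$75.21


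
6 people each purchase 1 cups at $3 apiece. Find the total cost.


Cost per person:
1 x $3 = $3
Group total:
6 x $3 = $18

$18


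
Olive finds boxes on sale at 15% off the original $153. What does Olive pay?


Calculate the discount amount:
15% of $153 = $22.95
Subtract from original:
$153 - $22.95 = $130.05

$130.05


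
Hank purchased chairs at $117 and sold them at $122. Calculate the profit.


Selling price = $122
Cost price = $117
Profit = selling price - cost price:
Profit = $122 - $117 = $5

$5


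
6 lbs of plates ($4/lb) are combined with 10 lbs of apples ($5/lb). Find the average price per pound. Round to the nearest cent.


Cost of plates:
6 x $4 = $24
Cost of apples:
10 x $5 = $50
Total cost: $24 + $50 = $74
Total weight: 16 lbs
Average: $74 / 16 = $4.625 ≈ $4.63/lb

$4.63/lb
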